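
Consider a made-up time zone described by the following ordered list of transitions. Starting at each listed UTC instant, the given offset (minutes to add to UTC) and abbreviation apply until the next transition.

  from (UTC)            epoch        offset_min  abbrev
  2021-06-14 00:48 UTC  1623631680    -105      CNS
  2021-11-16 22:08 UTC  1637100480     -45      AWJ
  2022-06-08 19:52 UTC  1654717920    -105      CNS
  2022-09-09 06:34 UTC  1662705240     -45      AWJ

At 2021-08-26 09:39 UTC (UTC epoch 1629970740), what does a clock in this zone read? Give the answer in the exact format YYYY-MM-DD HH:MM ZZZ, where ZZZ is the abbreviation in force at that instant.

Query: 2021-08-26 09:39 UTC
Rule 1/4 (CNS, -01:45): 2021-06-14 00:48 UTC ≤ query < 2021-11-16 22:08 UTC
9·60 + 39 - 105 = 474 min
474 = 0·1440 + 474; 474 = 7·60 + 54 → 07:54, same day
→ 2021-08-26 07:54 CNS

2021-08-26 07:54 CNS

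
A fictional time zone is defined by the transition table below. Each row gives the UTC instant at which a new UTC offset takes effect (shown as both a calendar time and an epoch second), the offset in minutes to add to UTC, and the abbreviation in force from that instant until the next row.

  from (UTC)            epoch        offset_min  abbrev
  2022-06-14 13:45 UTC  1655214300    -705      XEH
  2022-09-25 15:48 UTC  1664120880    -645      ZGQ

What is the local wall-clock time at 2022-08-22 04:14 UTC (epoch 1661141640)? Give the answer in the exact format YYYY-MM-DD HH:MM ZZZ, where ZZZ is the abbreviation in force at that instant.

2022-08-21 16:29 XEH

Query: 2022-08-22 04:14 UTC
Rule 1/2 (XEH, -11:45): 2022-06-14 13:45 UTC ≤ query < 2022-09-25 15:48 UTC
4·60 + 14 - 705 = -451 min
-451 = -1·1440 + 989; 989 = 16·60 + 29 → 16:29, 2022-08-22 - 1 day = 2022-08-21
→ 2022-08-21 16:29 XEH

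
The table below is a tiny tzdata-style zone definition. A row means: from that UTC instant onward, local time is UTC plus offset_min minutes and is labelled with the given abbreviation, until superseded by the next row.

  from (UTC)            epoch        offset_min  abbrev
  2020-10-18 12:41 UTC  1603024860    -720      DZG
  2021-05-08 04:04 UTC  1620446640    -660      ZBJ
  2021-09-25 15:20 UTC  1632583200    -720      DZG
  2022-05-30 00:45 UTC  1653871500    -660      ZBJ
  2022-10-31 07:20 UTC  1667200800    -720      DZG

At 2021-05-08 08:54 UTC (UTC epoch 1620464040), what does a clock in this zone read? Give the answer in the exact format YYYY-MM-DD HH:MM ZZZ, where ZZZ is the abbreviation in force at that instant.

Query: 2021-05-08 08:54 UTC
Rule 2/5 (ZBJ, -11:00): 2021-05-08 04:04 UTC ≤ query < 2021-09-25 15:20 UTC
8·60 + 54 - 660 = -126 min
-126 = -1·1440 + 1314; 1314 = 21·60 + 54 → 21:54, 2021-05-08 - 1 day = 2021-05-07
→ 2021-05-07 21:54 ZBJ

2021-05-07 21:54 ZBJ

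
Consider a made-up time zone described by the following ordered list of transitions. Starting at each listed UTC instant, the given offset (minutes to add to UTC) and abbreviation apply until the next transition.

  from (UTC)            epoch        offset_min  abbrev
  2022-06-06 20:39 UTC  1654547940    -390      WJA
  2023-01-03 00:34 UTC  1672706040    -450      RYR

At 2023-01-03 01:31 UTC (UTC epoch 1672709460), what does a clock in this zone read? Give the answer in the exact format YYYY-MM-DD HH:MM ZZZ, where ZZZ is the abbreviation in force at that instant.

Query: 2023-01-03 01:31 UTC
Rule 2/2 (RYR, -07:30): 2023-01-03 00:34 UTC ≤ query < +∞
1·60 + 31 - 450 = -359 min
-359 = -1·1440 + 1081; 1081 = 18·60 + 1 → 18:01, 2023-01-03 - 1 day = 2023-01-02
→ 2023-01-02 18:01 RYR

2023-01-02 18:01 RYR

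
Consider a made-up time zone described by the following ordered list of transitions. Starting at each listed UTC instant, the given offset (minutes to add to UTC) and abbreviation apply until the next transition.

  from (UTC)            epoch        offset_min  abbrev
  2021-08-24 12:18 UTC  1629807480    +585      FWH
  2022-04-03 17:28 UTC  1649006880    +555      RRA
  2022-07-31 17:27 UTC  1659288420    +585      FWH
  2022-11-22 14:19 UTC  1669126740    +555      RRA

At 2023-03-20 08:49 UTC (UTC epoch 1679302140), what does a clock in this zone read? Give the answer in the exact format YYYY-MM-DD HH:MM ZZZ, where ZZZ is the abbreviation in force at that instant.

Query: 2023-03-20 08:49 UTC
Rule 4/4 (RRA, +09:15): 2022-11-22 14:19 UTC ≤ query < +∞
8·60 + 49 + 555 = 1084 min
1084 = 0·1440 + 1084; 1084 = 18·60 + 4 → 18:04, same day
→ 2023-03-20 18:04 RRA

2023-03-20 18:04 RRA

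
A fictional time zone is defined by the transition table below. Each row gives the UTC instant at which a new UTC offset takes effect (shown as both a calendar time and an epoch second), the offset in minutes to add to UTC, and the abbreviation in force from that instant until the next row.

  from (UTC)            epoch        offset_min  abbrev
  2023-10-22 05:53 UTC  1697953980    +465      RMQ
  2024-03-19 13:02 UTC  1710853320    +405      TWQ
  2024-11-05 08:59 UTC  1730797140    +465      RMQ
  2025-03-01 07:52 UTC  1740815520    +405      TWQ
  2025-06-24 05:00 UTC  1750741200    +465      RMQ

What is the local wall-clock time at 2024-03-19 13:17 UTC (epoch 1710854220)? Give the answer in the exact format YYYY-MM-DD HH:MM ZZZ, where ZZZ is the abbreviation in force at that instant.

Query: 2024-03-19 13:17 UTC
Rule 2/5 (TWQ, +06:45): 2024-03-19 13:02 UTC ≤ query < 2024-11-05 08:59 UTC
13·60 + 17 + 405 = 1202 min
1202 = 0·1440 + 1202; 1202 = 20·60 + 2 → 20:02, same day
→ 2024-03-19 20:02 TWQ

2024-03-19 20:02 TWQ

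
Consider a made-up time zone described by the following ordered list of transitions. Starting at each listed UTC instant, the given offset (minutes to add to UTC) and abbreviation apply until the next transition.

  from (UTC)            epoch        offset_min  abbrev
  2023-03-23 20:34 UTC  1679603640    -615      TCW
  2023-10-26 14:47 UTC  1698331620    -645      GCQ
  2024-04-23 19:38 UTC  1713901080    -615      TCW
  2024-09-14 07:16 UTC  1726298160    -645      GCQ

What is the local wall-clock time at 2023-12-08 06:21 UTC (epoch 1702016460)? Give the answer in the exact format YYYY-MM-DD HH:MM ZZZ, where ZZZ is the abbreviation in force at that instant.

2023-12-07 19:36 GCQ

Query: 2023-12-08 06:21 UTC
Rule 2/4 (GCQ, -10:45): 2023-10-26 14:47 UTC ≤ query < 2024-04-23 19:38 UTC
6·60 + 21 - 645 = -264 min
-264 = -1·1440 + 1176; 1176 = 19·60 + 36 → 19:36, 2023-12-08 - 1 day = 2023-12-07
→ 2023-12-07 19:36 GCQ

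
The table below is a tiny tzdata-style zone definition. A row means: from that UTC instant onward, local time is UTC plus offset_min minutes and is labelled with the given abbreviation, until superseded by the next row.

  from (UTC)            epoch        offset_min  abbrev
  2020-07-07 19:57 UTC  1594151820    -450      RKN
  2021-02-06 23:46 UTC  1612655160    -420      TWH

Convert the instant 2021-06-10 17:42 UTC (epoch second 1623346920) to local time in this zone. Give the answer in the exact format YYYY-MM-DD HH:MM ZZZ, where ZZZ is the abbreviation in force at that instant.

Query: 2021-06-10 17:42 UTC
Rule 2/2 (TWH, -07:00): 2021-02-06 23:46 UTC ≤ query < +∞
17·60 + 42 - 420 = 642 min
642 = 0·1440 + 642; 642 = 10·60 + 42 → 10:42, same day
→ 2021-06-10 10:42 TWH

2021-06-10 10:42 TWH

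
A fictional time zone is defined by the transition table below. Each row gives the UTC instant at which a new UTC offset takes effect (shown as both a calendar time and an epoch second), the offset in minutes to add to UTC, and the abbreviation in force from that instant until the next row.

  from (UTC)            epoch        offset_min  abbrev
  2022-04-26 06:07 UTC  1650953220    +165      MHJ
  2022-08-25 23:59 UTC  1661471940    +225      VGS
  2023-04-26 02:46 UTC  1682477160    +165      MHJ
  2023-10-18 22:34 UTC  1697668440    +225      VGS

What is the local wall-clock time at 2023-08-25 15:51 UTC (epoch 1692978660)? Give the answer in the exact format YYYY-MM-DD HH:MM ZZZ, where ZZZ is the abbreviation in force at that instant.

Query: 2023-08-25 15:51 UTC
Rule 3/4 (MHJ, +02:45): 2023-04-26 02:46 UTC ≤ query < 2023-10-18 22:34 UTC
15·60 + 51 + 165 = 1116 min
1116 = 0·1440 + 1116; 1116 = 18·60 + 36 → 18:36, same day
→ 2023-08-25 18:36 MHJ

2023-08-25 18:36 MHJ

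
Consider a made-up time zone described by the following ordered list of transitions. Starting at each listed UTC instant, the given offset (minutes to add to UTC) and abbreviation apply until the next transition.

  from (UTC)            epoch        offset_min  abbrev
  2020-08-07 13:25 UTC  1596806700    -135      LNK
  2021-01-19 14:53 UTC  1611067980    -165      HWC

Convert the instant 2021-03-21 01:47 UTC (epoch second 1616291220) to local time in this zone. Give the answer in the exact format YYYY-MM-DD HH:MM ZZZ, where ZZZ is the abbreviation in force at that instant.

Query: 2021-03-21 01:47 UTC
Rule 2/2 (HWC, -02:45): 2021-01-19 14:53 UTC ≤ query < +∞
1·60 + 47 - 165 = -58 min
-58 = -1·1440 + 1382; 1382 = 23·60 + 2 → 23:02, 2021-03-21 - 1 day = 2021-03-20
→ 2021-03-20 23:02 HWC

2021-03-20 23:02 HWC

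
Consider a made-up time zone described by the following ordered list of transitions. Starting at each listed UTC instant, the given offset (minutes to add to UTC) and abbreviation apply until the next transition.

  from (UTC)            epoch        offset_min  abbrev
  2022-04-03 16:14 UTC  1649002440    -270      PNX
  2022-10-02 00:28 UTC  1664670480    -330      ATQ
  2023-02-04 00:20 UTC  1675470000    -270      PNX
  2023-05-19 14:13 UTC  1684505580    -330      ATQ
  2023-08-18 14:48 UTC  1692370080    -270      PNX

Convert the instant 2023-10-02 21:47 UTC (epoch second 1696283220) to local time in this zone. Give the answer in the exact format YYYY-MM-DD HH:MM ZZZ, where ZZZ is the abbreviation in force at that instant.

2023-10-02 17:17 PNX

Query: 2023-10-02 21:47 UTC
Rule 5/5 (PNX, -04:30): 2023-08-18 14:48 UTC ≤ query < +∞
21·60 + 47 - 270 = 1037 min
1037 = 0·1440 + 1037; 1037 = 17·60 + 17 → 17:17, same day
→ 2023-10-02 17:17 PNX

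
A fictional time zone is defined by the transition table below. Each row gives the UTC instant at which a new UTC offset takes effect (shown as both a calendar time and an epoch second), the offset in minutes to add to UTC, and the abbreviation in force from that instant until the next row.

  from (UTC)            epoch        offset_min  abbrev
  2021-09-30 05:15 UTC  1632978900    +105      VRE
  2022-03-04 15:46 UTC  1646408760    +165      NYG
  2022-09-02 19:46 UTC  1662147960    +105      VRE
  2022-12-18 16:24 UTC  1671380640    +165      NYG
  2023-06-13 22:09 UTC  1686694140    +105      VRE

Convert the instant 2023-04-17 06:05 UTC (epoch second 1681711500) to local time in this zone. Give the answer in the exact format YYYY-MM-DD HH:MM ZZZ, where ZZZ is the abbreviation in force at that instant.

2023-04-17 08:50 NYG

Query: 2023-04-17 06:05 UTC
Rule 4/5 (NYG, +02:45): 2022-12-18 16:24 UTC ≤ query < 2023-06-13 22:09 UTC
6·60 + 5 + 165 = 530 min
530 = 0·1440 + 530; 530 = 8·60 + 50 → 08:50, same day
→ 2023-04-17 08:50 NYG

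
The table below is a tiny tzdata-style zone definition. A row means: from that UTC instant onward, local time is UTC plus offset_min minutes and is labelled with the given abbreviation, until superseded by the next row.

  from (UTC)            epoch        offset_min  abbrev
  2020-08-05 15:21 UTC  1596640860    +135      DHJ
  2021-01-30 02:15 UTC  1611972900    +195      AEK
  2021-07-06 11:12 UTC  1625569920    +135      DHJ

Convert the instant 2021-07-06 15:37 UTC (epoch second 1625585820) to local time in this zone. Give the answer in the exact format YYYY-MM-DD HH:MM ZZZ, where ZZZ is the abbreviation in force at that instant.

Query: 2021-07-06 15:37 UTC
Rule 3/3 (DHJ, +02:15): 2021-07-06 11:12 UTC ≤ query < +∞
15·60 + 37 + 135 = 1072 min
1072 = 0·1440 + 1072; 1072 = 17·60 + 52 → 17:52, same day
→ 2021-07-06 17:52 DHJ

2021-07-06 17:52 DHJ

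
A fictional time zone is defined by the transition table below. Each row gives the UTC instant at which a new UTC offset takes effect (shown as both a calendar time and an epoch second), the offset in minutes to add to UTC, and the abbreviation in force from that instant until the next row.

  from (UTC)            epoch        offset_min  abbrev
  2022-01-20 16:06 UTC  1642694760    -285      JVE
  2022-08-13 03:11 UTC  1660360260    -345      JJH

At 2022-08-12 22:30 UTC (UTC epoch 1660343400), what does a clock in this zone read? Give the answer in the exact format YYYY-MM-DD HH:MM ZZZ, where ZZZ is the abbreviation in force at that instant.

Query: 2022-08-12 22:30 UTC
Rule 1/2 (JVE, -04:45): 2022-01-20 16:06 UTC ≤ query < 2022-08-13 03:11 UTC
22·60 + 30 - 285 = 1065 min
1065 = 0·1440 + 1065; 1065 = 17·60 + 45 → 17:45, same day
→ 2022-08-12 17:45 JVE

2022-08-12 17:45 JVE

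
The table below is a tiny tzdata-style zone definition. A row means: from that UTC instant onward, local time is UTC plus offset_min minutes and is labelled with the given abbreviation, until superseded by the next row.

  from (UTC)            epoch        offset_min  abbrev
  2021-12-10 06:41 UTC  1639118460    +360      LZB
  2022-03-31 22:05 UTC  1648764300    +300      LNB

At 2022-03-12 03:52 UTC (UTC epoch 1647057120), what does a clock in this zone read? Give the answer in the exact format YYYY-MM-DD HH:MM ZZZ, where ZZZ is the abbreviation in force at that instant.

2022-03-12 09:52 LZB

Query: 2022-03-12 03:52 UTC
Rule 1/2 (LZB, +06:00): 2021-12-10 06:41 UTC ≤ query < 2022-03-31 22:05 UTC
3·60 + 52 + 360 = 592 min
592 = 0·1440 + 592; 592 = 9·60 + 52 → 09:52, same day
→ 2022-03-12 09:52 LZB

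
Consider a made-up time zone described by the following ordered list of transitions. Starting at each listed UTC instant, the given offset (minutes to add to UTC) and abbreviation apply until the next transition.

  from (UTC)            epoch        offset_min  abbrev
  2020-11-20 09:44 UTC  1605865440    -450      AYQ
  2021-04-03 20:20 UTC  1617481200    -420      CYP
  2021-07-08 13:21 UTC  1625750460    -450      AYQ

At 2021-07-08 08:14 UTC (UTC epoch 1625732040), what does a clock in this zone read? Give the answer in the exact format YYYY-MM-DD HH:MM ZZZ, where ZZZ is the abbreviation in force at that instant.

Query: 2021-07-08 08:14 UTC
Rule 2/3 (CYP, -07:00): 2021-04-03 20:20 UTC ≤ query < 2021-07-08 13:21 UTC
8·60 + 14 - 420 = 74 min
74 = 0·1440 + 74; 74 = 1·60 + 14 → 01:14, same day
→ 2021-07-08 01:14 CYP

2021-07-08 01:14 CYP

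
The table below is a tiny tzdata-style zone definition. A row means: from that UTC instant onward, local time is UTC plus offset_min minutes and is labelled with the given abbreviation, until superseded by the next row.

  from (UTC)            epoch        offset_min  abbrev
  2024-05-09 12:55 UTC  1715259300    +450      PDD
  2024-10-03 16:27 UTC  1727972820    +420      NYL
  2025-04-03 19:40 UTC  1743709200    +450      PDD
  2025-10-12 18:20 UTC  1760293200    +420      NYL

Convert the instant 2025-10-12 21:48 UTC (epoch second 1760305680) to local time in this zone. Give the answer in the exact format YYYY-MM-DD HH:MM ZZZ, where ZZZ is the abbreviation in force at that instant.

Query: 2025-10-12 21:48 UTC
Rule 4/4 (NYL, +07:00): 2025-10-12 18:20 UTC ≤ query < +∞
21·60 + 48 + 420 = 1728 min
1728 = 1·1440 + 288; 288 = 4·60 + 48 → 04:48, 2025-10-12 + 1 day = 2025-10-13
→ 2025-10-13 04:48 NYL

2025-10-13 04:48 NYL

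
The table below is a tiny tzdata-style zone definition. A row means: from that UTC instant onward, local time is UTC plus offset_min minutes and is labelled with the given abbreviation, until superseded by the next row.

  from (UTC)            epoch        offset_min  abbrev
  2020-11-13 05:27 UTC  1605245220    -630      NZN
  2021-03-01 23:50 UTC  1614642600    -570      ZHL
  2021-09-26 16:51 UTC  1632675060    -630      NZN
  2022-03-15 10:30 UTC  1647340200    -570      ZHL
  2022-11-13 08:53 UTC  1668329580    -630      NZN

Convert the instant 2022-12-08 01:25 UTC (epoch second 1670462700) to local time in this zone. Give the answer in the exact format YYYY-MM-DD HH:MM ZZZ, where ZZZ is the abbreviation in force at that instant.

Query: 2022-12-08 01:25 UTC
Rule 5/5 (NZN, -10:30): 2022-11-13 08:53 UTC ≤ query < +∞
1·60 + 25 - 630 = -545 min
-545 = -1·1440 + 895; 895 = 14·60 + 55 → 14:55, 2022-12-08 - 1 day = 2022-12-07
→ 2022-12-07 14:55 NZN

2022-12-07 14:55 NZN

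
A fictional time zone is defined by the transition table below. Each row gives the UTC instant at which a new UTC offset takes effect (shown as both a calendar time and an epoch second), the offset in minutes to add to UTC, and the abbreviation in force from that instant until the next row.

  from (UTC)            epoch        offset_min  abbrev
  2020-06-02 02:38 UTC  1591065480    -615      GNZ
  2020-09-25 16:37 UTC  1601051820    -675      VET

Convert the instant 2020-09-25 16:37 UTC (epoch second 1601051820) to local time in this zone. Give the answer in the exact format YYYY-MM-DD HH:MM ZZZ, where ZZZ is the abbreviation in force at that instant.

Query: 2020-09-25 16:37 UTC
Rule 2/2 (VET, -11:15): 2020-09-25 16:37 UTC ≤ query < +∞
16·60 + 37 - 675 = 322 min
322 = 0·1440 + 322; 322 = 5·60 + 22 → 05:22, same day
→ 2020-09-25 05:22 VET

2020-09-25 05:22 VET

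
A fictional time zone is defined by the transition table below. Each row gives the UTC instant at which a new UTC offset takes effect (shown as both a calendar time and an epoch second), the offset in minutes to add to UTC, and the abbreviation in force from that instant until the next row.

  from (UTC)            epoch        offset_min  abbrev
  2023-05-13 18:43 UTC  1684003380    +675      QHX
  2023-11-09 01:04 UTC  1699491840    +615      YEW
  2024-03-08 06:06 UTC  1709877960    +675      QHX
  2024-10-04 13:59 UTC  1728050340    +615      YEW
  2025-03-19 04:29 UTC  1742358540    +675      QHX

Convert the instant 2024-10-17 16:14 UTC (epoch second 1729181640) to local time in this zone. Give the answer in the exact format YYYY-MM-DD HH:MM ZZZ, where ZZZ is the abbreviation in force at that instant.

2024-10-18 02:29 YEW

Query: 2024-10-17 16:14 UTC
Rule 4/5 (YEW, +10:15): 2024-10-04 13:59 UTC ≤ query < 2025-03-19 04:29 UTC
16·60 + 14 + 615 = 1589 min
1589 = 1·1440 + 149; 149 = 2·60 + 29 → 02:29, 2024-10-17 + 1 day = 2024-10-18
→ 2024-10-18 02:29 YEW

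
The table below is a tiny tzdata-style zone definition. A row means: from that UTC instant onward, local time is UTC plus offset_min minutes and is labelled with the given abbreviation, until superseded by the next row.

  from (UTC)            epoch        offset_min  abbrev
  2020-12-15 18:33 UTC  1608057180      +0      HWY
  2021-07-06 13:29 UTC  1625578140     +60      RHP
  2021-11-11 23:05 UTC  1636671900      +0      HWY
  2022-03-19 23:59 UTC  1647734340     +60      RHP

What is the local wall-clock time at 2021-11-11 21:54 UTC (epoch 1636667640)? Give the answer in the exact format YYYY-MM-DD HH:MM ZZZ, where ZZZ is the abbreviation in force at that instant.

2021-11-11 22:54 RHP

Query: 2021-11-11 21:54 UTC
Rule 2/4 (RHP, +01:00): 2021-07-06 13:29 UTC ≤ query < 2021-11-11 23:05 UTC
21·60 + 54 + 60 = 1374 min
1374 = 0·1440 + 1374; 1374 = 22·60 + 54 → 22:54, same day
→ 2021-11-11 22:54 RHP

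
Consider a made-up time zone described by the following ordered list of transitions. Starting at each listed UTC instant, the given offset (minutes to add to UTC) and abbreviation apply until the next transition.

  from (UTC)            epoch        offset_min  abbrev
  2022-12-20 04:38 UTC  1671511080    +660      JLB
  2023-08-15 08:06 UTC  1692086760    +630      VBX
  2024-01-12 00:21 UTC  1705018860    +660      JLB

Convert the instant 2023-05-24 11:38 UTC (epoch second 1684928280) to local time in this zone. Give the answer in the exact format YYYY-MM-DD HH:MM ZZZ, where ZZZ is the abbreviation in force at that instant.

2023-05-24 22:38 JLB

Query: 2023-05-24 11:38 UTC
Rule 1/3 (JLB, +11:00): 2022-12-20 04:38 UTC ≤ query < 2023-08-15 08:06 UTC
11·60 + 38 + 660 = 1358 min
1358 = 0·1440 + 1358; 1358 = 22·60 + 38 → 22:38, same day
→ 2023-05-24 22:38 JLB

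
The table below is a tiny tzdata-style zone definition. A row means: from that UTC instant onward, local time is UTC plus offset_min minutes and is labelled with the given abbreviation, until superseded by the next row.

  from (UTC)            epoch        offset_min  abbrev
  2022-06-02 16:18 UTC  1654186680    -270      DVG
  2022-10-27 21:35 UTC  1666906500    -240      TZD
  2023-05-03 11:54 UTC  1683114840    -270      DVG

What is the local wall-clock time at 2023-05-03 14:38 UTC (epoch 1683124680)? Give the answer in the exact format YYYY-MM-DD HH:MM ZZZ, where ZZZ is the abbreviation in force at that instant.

2023-05-03 10:08 DVG

Query: 2023-05-03 14:38 UTC
Rule 3/3 (DVG, -04:30): 2023-05-03 11:54 UTC ≤ query < +∞
14·60 + 38 - 270 = 608 min
608 = 0·1440 + 608; 608 = 10·60 + 8 → 10:08, same day
→ 2023-05-03 10:08 DVG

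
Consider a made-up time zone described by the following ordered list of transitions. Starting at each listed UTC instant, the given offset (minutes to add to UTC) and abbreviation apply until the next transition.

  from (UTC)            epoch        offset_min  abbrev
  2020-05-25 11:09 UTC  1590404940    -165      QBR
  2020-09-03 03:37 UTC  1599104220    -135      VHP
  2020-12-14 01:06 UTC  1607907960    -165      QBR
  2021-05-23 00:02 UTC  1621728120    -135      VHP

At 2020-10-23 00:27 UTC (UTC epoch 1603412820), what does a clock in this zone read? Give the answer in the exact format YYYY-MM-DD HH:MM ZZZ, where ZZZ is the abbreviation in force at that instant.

Query: 2020-10-23 00:27 UTC
Rule 2/4 (VHP, -02:15): 2020-09-03 03:37 UTC ≤ query < 2020-12-14 01:06 UTC
0·60 + 27 - 135 = -108 min
-108 = -1·1440 + 1332; 1332 = 22·60 + 12 → 22:12, 2020-10-23 - 1 day = 2020-10-22
→ 2020-10-22 22:12 VHP

2020-10-22 22:12 VHP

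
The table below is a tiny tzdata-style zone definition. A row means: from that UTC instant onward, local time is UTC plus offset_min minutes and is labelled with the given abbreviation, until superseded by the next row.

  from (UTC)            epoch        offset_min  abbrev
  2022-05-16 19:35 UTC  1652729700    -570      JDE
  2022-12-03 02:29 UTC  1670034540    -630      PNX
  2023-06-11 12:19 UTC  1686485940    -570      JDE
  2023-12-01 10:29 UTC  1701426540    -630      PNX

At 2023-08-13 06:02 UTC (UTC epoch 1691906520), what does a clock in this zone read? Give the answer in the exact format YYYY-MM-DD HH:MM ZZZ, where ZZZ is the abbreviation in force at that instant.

Query: 2023-08-13 06:02 UTC
Rule 3/4 (JDE, -09:30): 2023-06-11 12:19 UTC ≤ query < 2023-12-01 10:29 UTC
6·60 + 2 - 570 = -208 min
-208 = -1·1440 + 1232; 1232 = 20·60 + 32 → 20:32, 2023-08-13 - 1 day = 2023-08-12
→ 2023-08-12 20:32 JDE

2023-08-12 20:32 JDE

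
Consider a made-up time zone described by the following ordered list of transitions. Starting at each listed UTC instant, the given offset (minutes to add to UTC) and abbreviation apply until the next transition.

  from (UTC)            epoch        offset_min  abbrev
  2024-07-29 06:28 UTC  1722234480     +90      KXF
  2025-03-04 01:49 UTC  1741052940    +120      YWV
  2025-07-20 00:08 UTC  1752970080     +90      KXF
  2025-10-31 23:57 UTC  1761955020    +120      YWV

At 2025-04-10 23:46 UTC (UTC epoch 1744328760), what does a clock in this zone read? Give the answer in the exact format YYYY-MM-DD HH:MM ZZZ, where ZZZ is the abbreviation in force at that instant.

2025-04-11 01:46 YWV

Query: 2025-04-10 23:46 UTC
Rule 2/4 (YWV, +02:00): 2025-03-04 01:49 UTC ≤ query < 2025-07-20 00:08 UTC
23·60 + 46 + 120 = 1546 min
1546 = 1·1440 + 106; 106 = 1·60 + 46 → 01:46, 2025-04-10 + 1 day = 2025-04-11
→ 2025-04-11 01:46 YWV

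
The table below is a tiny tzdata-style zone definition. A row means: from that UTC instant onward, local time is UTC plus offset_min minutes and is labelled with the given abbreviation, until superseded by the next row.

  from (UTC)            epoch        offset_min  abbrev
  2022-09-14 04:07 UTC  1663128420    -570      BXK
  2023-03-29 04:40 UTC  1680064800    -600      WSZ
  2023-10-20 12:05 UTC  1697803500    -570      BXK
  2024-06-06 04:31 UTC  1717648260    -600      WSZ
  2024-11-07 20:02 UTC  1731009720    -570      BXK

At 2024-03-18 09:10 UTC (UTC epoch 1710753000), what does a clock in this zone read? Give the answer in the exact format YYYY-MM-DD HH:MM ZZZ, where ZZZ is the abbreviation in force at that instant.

Query: 2024-03-18 09:10 UTC
Rule 3/5 (BXK, -09:30): 2023-10-20 12:05 UTC ≤ query < 2024-06-06 04:31 UTC
9·60 + 10 - 570 = -20 min
-20 = -1·1440 + 1420; 1420 = 23·60 + 40 → 23:40, 2024-03-18 - 1 day = 2024-03-17
→ 2024-03-17 23:40 BXK

2024-03-17 23:40 BXK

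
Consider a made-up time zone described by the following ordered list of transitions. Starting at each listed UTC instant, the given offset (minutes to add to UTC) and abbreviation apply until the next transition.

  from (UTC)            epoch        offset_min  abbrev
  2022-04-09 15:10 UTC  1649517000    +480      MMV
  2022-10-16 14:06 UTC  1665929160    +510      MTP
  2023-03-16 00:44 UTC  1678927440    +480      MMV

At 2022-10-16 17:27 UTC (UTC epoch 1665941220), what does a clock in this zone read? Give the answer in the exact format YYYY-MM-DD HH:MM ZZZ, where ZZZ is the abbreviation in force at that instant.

Query: 2022-10-16 17:27 UTC
Rule 2/3 (MTP, +08:30): 2022-10-16 14:06 UTC ≤ query < 2023-03-16 00:44 UTC
17·60 + 27 + 510 = 1557 min
1557 = 1·1440 + 117; 117 = 1·60 + 57 → 01:57, 2022-10-16 + 1 day = 2022-10-17
→ 2022-10-17 01:57 MTP

2022-10-17 01:57 MTP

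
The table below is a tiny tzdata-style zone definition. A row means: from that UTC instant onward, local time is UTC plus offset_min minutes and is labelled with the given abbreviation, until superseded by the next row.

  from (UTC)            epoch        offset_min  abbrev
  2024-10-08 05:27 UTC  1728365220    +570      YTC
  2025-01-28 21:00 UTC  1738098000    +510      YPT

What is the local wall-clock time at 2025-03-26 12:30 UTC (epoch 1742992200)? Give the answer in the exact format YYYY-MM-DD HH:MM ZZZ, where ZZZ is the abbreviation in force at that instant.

Query: 2025-03-26 12:30 UTC
Rule 2/2 (YPT, +08:30): 2025-01-28 21:00 UTC ≤ query < +∞
12·60 + 30 + 510 = 1260 min
1260 = 0·1440 + 1260; 1260 = 21·60 + 0 → 21:00, same day
→ 2025-03-26 21:00 YPT

2025-03-26 21:00 YPT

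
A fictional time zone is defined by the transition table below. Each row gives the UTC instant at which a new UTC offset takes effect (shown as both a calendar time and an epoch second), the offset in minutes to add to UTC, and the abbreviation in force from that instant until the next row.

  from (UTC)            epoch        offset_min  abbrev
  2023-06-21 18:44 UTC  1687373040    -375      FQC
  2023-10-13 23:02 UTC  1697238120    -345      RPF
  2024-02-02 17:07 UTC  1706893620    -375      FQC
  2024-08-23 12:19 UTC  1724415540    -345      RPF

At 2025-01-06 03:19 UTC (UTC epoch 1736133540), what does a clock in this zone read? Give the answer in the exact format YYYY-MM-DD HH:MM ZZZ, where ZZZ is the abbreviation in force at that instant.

Query: 2025-01-06 03:19 UTC
Rule 4/4 (RPF, -05:45): 2024-08-23 12:19 UTC ≤ query < +∞
3·60 + 19 - 345 = -146 min
-146 = -1·1440 + 1294; 1294 = 21·60 + 34 → 21:34, 2025-01-06 - 1 day = 2025-01-05
→ 2025-01-05 21:34 RPF

2025-01-05 21:34 RPF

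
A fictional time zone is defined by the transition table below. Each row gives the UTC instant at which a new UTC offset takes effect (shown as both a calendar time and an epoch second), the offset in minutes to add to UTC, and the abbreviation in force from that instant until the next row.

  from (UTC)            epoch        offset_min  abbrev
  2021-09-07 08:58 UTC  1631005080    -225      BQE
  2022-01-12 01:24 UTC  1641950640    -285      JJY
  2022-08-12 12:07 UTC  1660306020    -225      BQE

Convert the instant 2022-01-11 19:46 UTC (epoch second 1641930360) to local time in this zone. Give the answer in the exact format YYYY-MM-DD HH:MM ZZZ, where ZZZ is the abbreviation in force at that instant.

Query: 2022-01-11 19:46 UTC
Rule 1/3 (BQE, -03:45): 2021-09-07 08:58 UTC ≤ query < 2022-01-12 01:24 UTC
19·60 + 46 - 225 = 961 min
961 = 0·1440 + 961; 961 = 16·60 + 1 → 16:01, same day
→ 2022-01-11 16:01 BQE

2022-01-11 16:01 BQE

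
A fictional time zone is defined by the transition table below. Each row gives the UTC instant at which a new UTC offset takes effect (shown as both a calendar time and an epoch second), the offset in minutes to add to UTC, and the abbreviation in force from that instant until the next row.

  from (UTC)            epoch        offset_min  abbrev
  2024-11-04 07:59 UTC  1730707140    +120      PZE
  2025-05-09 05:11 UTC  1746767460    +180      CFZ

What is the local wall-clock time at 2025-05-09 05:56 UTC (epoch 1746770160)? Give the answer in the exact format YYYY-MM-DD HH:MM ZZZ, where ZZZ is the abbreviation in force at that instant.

Query: 2025-05-09 05:56 UTC
Rule 2/2 (CFZ, +03:00): 2025-05-09 05:11 UTC ≤ query < +∞
5·60 + 56 + 180 = 536 min
536 = 0·1440 + 536; 536 = 8·60 + 56 → 08:56, same day
→ 2025-05-09 08:56 CFZ

2025-05-09 08:56 CFZ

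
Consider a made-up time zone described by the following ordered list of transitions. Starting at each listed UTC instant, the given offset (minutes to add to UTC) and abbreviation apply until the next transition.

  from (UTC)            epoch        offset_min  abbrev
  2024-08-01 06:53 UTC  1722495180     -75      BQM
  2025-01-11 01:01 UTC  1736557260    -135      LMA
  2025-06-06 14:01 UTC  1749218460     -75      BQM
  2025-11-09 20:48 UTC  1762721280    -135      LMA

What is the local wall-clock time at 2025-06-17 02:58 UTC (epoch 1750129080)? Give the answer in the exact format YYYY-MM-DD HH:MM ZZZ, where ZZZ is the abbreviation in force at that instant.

2025-06-17 01:43 BQM

Query: 2025-06-17 02:58 UTC
Rule 3/4 (BQM, -01:15): 2025-06-06 14:01 UTC ≤ query < 2025-11-09 20:48 UTC
2·60 + 58 - 75 = 103 min
103 = 0·1440 + 103; 103 = 1·60 + 43 → 01:43, same day
→ 2025-06-17 01:43 BQM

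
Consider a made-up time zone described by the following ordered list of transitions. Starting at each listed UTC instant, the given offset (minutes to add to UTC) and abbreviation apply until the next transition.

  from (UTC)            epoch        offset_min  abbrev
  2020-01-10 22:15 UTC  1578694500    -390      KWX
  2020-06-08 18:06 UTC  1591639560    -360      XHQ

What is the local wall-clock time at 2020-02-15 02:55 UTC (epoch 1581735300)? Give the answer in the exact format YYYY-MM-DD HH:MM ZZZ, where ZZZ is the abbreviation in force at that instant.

Query: 2020-02-15 02:55 UTC
Rule 1/2 (KWX, -06:30): 2020-01-10 22:15 UTC ≤ query < 2020-06-08 18:06 UTC
2·60 + 55 - 390 = -215 min
-215 = -1·1440 + 1225; 1225 = 20·60 + 25 → 20:25, 2020-02-15 - 1 day = 2020-02-14
→ 2020-02-14 20:25 KWX

2020-02-14 20:25 KWX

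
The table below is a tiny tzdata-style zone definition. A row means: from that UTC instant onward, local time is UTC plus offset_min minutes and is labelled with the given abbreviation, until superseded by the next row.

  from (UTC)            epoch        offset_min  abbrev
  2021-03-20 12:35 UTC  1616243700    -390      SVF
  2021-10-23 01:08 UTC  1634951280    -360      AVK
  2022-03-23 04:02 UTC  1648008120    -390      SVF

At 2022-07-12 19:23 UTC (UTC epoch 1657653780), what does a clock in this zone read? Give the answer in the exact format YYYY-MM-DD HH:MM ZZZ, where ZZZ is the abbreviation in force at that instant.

2022-07-12 12:53 SVF

Query: 2022-07-12 19:23 UTC
Rule 3/3 (SVF, -06:30): 2022-03-23 04:02 UTC ≤ query < +∞
19·60 + 23 - 390 = 773 min
773 = 0·1440 + 773; 773 = 12·60 + 53 → 12:53, same day
→ 2022-07-12 12:53 SVF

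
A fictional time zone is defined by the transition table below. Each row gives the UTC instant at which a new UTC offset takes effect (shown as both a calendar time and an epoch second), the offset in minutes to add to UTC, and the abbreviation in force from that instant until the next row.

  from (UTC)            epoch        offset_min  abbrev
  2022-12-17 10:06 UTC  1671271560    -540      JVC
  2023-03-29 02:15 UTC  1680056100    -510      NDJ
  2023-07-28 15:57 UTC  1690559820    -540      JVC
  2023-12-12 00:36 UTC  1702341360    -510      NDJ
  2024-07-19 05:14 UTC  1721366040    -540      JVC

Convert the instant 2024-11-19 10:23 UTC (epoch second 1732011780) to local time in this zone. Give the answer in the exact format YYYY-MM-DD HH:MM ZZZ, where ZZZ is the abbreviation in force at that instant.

Query: 2024-11-19 10:23 UTC
Rule 5/5 (JVC, -09:00): 2024-07-19 05:14 UTC ≤ query < +∞
10·60 + 23 - 540 = 83 min
83 = 0·1440 + 83; 83 = 1·60 + 23 → 01:23, same day
→ 2024-11-19 01:23 JVC

2024-11-19 01:23 JVC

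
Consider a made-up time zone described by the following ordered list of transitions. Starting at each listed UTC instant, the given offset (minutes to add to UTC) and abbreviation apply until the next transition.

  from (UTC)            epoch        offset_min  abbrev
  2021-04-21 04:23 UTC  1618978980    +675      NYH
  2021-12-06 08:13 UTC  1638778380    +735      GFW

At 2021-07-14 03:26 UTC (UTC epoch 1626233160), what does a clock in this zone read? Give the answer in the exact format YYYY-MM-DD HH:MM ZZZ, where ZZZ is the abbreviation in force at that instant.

Query: 2021-07-14 03:26 UTC
Rule 1/2 (NYH, +11:15): 2021-04-21 04:23 UTC ≤ query < 2021-12-06 08:13 UTC
3·60 + 26 + 675 = 881 min
881 = 0·1440 + 881; 881 = 14·60 + 41 → 14:41, same day
→ 2021-07-14 14:41 NYH

2021-07-14 14:41 NYH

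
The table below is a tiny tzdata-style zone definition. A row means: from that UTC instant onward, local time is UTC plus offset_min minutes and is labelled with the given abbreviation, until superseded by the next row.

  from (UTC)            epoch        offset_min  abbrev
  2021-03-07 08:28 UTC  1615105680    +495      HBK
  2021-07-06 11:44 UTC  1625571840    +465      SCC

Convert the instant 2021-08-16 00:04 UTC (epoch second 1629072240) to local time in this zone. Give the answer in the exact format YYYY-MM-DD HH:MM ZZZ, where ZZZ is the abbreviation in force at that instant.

Query: 2021-08-16 00:04 UTC
Rule 2/2 (SCC, +07:45): 2021-07-06 11:44 UTC ≤ query < +∞
0·60 + 4 + 465 = 469 min
469 = 0·1440 + 469; 469 = 7·60 + 49 → 07:49, same day
→ 2021-08-16 07:49 SCC

2021-08-16 07:49 SCC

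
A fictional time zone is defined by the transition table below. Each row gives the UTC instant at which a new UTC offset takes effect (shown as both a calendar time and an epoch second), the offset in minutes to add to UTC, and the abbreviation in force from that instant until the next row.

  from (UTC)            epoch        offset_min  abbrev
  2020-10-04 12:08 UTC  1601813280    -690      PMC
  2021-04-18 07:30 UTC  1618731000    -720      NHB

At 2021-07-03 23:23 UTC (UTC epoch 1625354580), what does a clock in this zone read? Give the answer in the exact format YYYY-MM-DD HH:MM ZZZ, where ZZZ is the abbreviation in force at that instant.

2021-07-03 11:23 NHB

Query: 2021-07-03 23:23 UTC
Rule 2/2 (NHB, -12:00): 2021-04-18 07:30 UTC ≤ query < +∞
23·60 + 23 - 720 = 683 min
683 = 0·1440 + 683; 683 = 11·60 + 23 → 11:23, same day
→ 2021-07-03 11:23 NHB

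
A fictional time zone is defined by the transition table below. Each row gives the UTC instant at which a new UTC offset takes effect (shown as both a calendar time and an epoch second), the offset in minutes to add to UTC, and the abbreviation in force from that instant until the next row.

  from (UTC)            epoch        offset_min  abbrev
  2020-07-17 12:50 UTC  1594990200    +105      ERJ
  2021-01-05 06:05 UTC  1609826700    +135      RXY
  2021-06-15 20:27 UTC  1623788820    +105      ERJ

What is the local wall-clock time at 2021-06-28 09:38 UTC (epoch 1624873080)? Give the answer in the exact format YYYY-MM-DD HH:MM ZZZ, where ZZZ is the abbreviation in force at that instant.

2021-06-28 11:23 ERJ

Query: 2021-06-28 09:38 UTC
Rule 3/3 (ERJ, +01:45): 2021-06-15 20:27 UTC ≤ query < +∞
9·60 + 38 + 105 = 683 min
683 = 0·1440 + 683; 683 = 11·60 + 23 → 11:23, same day
→ 2021-06-28 11:23 ERJ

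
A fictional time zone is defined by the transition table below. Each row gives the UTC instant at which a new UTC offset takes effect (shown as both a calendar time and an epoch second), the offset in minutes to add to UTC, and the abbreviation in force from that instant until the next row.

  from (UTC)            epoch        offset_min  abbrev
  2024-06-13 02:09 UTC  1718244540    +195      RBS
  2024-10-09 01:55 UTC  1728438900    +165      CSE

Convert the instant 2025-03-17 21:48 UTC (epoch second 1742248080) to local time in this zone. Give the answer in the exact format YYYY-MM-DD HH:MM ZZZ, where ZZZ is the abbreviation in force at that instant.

Query: 2025-03-17 21:48 UTC
Rule 2/2 (CSE, +02:45): 2024-10-09 01:55 UTC ≤ query < +∞
21·60 + 48 + 165 = 1473 min
1473 = 1·1440 + 33; 33 = 0·60 + 33 → 00:33, 2025-03-17 + 1 day = 2025-03-18
→ 2025-03-18 00:33 CSE

2025-03-18 00:33 CSE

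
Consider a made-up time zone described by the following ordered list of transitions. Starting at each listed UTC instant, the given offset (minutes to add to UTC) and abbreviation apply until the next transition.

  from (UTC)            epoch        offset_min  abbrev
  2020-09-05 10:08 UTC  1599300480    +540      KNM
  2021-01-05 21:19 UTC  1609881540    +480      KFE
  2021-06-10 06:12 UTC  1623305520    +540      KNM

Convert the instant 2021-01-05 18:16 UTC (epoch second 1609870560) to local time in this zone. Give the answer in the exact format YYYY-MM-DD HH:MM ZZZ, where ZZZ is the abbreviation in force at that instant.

Query: 2021-01-05 18:16 UTC
Rule 1/3 (KNM, +09:00): 2020-09-05 10:08 UTC ≤ query < 2021-01-05 21:19 UTC
18·60 + 16 + 540 = 1636 min
1636 = 1·1440 + 196; 196 = 3·60 + 16 → 03:16, 2021-01-05 + 1 day = 2021-01-06
→ 2021-01-06 03:16 KNM

2021-01-06 03:16 KNM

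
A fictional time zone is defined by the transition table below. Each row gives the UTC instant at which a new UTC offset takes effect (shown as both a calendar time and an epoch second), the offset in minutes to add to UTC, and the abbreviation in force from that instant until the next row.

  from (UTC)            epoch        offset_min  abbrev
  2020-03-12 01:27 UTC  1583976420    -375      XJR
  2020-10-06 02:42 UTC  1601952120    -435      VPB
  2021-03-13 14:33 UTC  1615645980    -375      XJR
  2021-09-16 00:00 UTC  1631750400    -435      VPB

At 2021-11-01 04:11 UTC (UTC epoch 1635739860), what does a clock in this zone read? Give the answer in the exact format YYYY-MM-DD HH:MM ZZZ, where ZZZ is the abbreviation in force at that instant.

Query: 2021-11-01 04:11 UTC
Rule 4/4 (VPB, -07:15): 2021-09-16 00:00 UTC ≤ query < +∞
4·60 + 11 - 435 = -184 min
-184 = -1·1440 + 1256; 1256 = 20·60 + 56 → 20:56, 2021-11-01 - 1 day = 2021-10-31
→ 2021-10-31 20:56 VPB

2021-10-31 20:56 VPB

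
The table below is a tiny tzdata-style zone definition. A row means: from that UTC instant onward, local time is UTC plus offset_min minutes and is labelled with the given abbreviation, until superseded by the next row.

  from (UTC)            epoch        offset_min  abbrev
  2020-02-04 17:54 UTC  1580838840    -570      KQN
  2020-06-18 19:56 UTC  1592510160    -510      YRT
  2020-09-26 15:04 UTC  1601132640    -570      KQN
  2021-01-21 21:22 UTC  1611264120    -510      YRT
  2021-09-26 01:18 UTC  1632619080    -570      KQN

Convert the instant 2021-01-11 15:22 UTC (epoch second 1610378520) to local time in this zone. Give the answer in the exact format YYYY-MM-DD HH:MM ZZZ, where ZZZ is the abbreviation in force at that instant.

2021-01-11 05:52 KQN

Query: 2021-01-11 15:22 UTC
Rule 3/5 (KQN, -09:30): 2020-09-26 15:04 UTC ≤ query < 2021-01-21 21:22 UTC
15·60 + 22 - 570 = 352 min
352 = 0·1440 + 352; 352 = 5·60 + 52 → 05:52, same day
→ 2021-01-11 05:52 KQN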